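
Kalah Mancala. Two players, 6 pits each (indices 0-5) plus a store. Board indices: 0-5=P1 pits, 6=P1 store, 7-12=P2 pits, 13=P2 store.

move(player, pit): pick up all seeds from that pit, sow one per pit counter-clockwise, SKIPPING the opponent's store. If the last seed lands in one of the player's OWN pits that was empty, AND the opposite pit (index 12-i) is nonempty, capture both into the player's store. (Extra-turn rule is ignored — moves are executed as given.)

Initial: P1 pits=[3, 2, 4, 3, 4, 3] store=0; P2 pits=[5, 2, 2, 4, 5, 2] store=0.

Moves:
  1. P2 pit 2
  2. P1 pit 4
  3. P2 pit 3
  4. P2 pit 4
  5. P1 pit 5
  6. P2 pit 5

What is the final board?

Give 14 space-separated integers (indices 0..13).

Answer: 6 5 6 4 1 0 2 7 4 1 0 0 0 3

Derivation:
Move 1: P2 pit2 -> P1=[3,2,4,3,4,3](0) P2=[5,2,0,5,6,2](0)
Move 2: P1 pit4 -> P1=[3,2,4,3,0,4](1) P2=[6,3,0,5,6,2](0)
Move 3: P2 pit3 -> P1=[4,3,4,3,0,4](1) P2=[6,3,0,0,7,3](1)
Move 4: P2 pit4 -> P1=[5,4,5,4,1,4](1) P2=[6,3,0,0,0,4](2)
Move 5: P1 pit5 -> P1=[5,4,5,4,1,0](2) P2=[7,4,1,0,0,4](2)
Move 6: P2 pit5 -> P1=[6,5,6,4,1,0](2) P2=[7,4,1,0,0,0](3)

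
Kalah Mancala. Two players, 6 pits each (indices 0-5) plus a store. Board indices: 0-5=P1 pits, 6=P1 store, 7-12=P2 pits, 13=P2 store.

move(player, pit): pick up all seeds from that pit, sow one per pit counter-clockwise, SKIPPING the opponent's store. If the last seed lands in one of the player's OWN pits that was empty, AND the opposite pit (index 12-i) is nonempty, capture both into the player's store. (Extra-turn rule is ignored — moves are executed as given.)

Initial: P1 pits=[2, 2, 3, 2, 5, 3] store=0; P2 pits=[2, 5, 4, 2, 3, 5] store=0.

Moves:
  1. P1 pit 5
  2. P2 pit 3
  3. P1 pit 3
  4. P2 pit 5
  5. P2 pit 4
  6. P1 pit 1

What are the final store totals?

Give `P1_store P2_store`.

Answer: 5 2

Derivation:
Move 1: P1 pit5 -> P1=[2,2,3,2,5,0](1) P2=[3,6,4,2,3,5](0)
Move 2: P2 pit3 -> P1=[2,2,3,2,5,0](1) P2=[3,6,4,0,4,6](0)
Move 3: P1 pit3 -> P1=[2,2,3,0,6,0](5) P2=[0,6,4,0,4,6](0)
Move 4: P2 pit5 -> P1=[3,3,4,1,7,0](5) P2=[0,6,4,0,4,0](1)
Move 5: P2 pit4 -> P1=[4,4,4,1,7,0](5) P2=[0,6,4,0,0,1](2)
Move 6: P1 pit1 -> P1=[4,0,5,2,8,1](5) P2=[0,6,4,0,0,1](2)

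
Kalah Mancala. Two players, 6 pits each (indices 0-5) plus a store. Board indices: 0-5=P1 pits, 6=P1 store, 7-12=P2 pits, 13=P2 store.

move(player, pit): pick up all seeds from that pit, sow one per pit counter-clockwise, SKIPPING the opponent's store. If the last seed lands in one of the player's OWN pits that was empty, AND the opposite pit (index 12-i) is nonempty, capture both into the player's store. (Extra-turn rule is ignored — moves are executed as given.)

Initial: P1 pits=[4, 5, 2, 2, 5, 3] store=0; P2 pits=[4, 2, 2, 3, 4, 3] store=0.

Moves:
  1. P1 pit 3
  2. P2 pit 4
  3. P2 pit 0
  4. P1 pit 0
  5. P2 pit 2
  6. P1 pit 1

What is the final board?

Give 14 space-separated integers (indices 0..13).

Move 1: P1 pit3 -> P1=[4,5,2,0,6,4](0) P2=[4,2,2,3,4,3](0)
Move 2: P2 pit4 -> P1=[5,6,2,0,6,4](0) P2=[4,2,2,3,0,4](1)
Move 3: P2 pit0 -> P1=[5,0,2,0,6,4](0) P2=[0,3,3,4,0,4](8)
Move 4: P1 pit0 -> P1=[0,1,3,1,7,5](0) P2=[0,3,3,4,0,4](8)
Move 5: P2 pit2 -> P1=[0,1,3,1,7,5](0) P2=[0,3,0,5,1,5](8)
Move 6: P1 pit1 -> P1=[0,0,4,1,7,5](0) P2=[0,3,0,5,1,5](8)

Answer: 0 0 4 1 7 5 0 0 3 0 5 1 5 8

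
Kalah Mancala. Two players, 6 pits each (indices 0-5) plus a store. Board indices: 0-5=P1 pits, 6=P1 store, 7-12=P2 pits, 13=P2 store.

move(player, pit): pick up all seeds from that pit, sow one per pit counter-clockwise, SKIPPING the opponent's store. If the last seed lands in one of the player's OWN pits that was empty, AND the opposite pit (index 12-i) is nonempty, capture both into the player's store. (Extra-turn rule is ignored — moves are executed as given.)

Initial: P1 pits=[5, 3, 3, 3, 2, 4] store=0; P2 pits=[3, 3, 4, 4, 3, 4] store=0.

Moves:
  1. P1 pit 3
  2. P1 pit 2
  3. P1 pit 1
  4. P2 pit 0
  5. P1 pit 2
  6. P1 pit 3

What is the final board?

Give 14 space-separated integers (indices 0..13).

Answer: 5 0 0 0 6 7 2 0 4 5 5 3 4 0

Derivation:
Move 1: P1 pit3 -> P1=[5,3,3,0,3,5](1) P2=[3,3,4,4,3,4](0)
Move 2: P1 pit2 -> P1=[5,3,0,1,4,6](1) P2=[3,3,4,4,3,4](0)
Move 3: P1 pit1 -> P1=[5,0,1,2,5,6](1) P2=[3,3,4,4,3,4](0)
Move 4: P2 pit0 -> P1=[5,0,1,2,5,6](1) P2=[0,4,5,5,3,4](0)
Move 5: P1 pit2 -> P1=[5,0,0,3,5,6](1) P2=[0,4,5,5,3,4](0)
Move 6: P1 pit3 -> P1=[5,0,0,0,6,7](2) P2=[0,4,5,5,3,4](0)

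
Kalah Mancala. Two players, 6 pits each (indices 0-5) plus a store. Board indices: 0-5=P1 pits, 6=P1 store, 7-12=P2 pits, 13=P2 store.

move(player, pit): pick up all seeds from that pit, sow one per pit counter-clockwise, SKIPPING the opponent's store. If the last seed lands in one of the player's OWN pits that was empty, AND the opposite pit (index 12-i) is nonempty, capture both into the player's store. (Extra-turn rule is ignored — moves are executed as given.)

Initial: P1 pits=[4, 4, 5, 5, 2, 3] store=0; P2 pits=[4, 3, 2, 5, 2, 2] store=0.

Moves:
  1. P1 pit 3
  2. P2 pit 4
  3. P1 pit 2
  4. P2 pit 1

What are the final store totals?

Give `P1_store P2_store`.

Answer: 2 1

Derivation:
Move 1: P1 pit3 -> P1=[4,4,5,0,3,4](1) P2=[5,4,2,5,2,2](0)
Move 2: P2 pit4 -> P1=[4,4,5,0,3,4](1) P2=[5,4,2,5,0,3](1)
Move 3: P1 pit2 -> P1=[4,4,0,1,4,5](2) P2=[6,4,2,5,0,3](1)
Move 4: P2 pit1 -> P1=[4,4,0,1,4,5](2) P2=[6,0,3,6,1,4](1)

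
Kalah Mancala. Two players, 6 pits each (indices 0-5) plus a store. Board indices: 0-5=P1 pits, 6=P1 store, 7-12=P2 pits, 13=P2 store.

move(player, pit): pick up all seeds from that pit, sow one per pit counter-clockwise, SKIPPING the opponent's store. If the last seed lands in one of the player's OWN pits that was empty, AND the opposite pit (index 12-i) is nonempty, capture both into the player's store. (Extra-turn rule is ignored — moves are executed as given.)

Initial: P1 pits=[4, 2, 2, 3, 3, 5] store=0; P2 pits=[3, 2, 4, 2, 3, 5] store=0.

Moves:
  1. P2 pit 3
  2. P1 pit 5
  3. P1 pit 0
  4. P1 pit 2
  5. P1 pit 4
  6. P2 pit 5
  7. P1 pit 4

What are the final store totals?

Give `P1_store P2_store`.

Move 1: P2 pit3 -> P1=[4,2,2,3,3,5](0) P2=[3,2,4,0,4,6](0)
Move 2: P1 pit5 -> P1=[4,2,2,3,3,0](1) P2=[4,3,5,1,4,6](0)
Move 3: P1 pit0 -> P1=[0,3,3,4,4,0](1) P2=[4,3,5,1,4,6](0)
Move 4: P1 pit2 -> P1=[0,3,0,5,5,0](6) P2=[0,3,5,1,4,6](0)
Move 5: P1 pit4 -> P1=[0,3,0,5,0,1](7) P2=[1,4,6,1,4,6](0)
Move 6: P2 pit5 -> P1=[1,4,1,6,1,1](7) P2=[1,4,6,1,4,0](1)
Move 7: P1 pit4 -> P1=[1,4,1,6,0,2](7) P2=[1,4,6,1,4,0](1)

Answer: 7 1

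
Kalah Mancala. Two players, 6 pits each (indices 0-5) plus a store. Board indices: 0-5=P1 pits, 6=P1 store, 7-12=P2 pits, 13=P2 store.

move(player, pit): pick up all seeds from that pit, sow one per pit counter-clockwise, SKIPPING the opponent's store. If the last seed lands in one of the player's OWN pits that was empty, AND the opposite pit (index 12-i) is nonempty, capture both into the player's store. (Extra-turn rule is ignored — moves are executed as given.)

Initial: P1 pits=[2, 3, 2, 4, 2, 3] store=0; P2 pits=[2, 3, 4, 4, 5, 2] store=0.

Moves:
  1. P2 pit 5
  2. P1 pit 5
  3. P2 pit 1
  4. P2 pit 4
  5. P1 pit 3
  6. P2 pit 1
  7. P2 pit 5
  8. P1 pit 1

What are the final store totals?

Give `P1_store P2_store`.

Answer: 2 7

Derivation:
Move 1: P2 pit5 -> P1=[3,3,2,4,2,3](0) P2=[2,3,4,4,5,0](1)
Move 2: P1 pit5 -> P1=[3,3,2,4,2,0](1) P2=[3,4,4,4,5,0](1)
Move 3: P2 pit1 -> P1=[0,3,2,4,2,0](1) P2=[3,0,5,5,6,0](5)
Move 4: P2 pit4 -> P1=[1,4,3,5,2,0](1) P2=[3,0,5,5,0,1](6)
Move 5: P1 pit3 -> P1=[1,4,3,0,3,1](2) P2=[4,1,5,5,0,1](6)
Move 6: P2 pit1 -> P1=[1,4,3,0,3,1](2) P2=[4,0,6,5,0,1](6)
Move 7: P2 pit5 -> P1=[1,4,3,0,3,1](2) P2=[4,0,6,5,0,0](7)
Move 8: P1 pit1 -> P1=[1,0,4,1,4,2](2) P2=[4,0,6,5,0,0](7)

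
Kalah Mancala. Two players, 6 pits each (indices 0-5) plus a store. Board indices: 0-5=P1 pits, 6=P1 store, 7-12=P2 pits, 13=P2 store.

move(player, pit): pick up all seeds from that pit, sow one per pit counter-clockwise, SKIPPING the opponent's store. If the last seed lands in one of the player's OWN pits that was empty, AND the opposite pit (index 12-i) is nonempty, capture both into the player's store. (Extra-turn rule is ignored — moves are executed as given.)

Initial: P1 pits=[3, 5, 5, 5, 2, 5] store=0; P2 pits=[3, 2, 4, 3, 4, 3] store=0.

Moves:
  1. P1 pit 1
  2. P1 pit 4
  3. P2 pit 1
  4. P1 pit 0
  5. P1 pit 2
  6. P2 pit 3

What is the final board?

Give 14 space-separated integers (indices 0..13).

Answer: 1 1 0 8 1 8 3 5 1 6 0 5 4 1

Derivation:
Move 1: P1 pit1 -> P1=[3,0,6,6,3,6](1) P2=[3,2,4,3,4,3](0)
Move 2: P1 pit4 -> P1=[3,0,6,6,0,7](2) P2=[4,2,4,3,4,3](0)
Move 3: P2 pit1 -> P1=[3,0,6,6,0,7](2) P2=[4,0,5,4,4,3](0)
Move 4: P1 pit0 -> P1=[0,1,7,7,0,7](2) P2=[4,0,5,4,4,3](0)
Move 5: P1 pit2 -> P1=[0,1,0,8,1,8](3) P2=[5,1,6,4,4,3](0)
Move 6: P2 pit3 -> P1=[1,1,0,8,1,8](3) P2=[5,1,6,0,5,4](1)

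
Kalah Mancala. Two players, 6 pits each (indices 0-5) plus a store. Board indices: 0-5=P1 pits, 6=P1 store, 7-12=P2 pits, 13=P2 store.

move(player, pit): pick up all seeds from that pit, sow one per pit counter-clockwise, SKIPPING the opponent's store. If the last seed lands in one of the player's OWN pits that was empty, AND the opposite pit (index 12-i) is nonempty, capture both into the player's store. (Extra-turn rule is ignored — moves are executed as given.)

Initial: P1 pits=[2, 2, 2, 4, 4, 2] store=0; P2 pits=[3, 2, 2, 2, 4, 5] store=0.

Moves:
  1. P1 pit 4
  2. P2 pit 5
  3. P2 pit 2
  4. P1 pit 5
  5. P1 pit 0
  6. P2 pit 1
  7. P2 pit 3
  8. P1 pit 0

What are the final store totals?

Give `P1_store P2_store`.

Answer: 2 2

Derivation:
Move 1: P1 pit4 -> P1=[2,2,2,4,0,3](1) P2=[4,3,2,2,4,5](0)
Move 2: P2 pit5 -> P1=[3,3,3,5,0,3](1) P2=[4,3,2,2,4,0](1)
Move 3: P2 pit2 -> P1=[3,3,3,5,0,3](1) P2=[4,3,0,3,5,0](1)
Move 4: P1 pit5 -> P1=[3,3,3,5,0,0](2) P2=[5,4,0,3,5,0](1)
Move 5: P1 pit0 -> P1=[0,4,4,6,0,0](2) P2=[5,4,0,3,5,0](1)
Move 6: P2 pit1 -> P1=[0,4,4,6,0,0](2) P2=[5,0,1,4,6,1](1)
Move 7: P2 pit3 -> P1=[1,4,4,6,0,0](2) P2=[5,0,1,0,7,2](2)
Move 8: P1 pit0 -> P1=[0,5,4,6,0,0](2) P2=[5,0,1,0,7,2](2)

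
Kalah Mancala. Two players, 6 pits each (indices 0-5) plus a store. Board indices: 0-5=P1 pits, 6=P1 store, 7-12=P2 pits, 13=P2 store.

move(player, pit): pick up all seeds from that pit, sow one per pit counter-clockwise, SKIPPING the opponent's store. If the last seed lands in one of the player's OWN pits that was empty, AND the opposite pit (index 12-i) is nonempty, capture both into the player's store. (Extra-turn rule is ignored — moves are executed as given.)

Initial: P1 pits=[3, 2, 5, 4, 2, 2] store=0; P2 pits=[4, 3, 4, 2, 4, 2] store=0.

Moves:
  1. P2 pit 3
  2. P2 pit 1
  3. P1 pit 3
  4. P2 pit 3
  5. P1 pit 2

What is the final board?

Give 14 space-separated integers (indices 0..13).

Move 1: P2 pit3 -> P1=[3,2,5,4,2,2](0) P2=[4,3,4,0,5,3](0)
Move 2: P2 pit1 -> P1=[3,2,5,4,2,2](0) P2=[4,0,5,1,6,3](0)
Move 3: P1 pit3 -> P1=[3,2,5,0,3,3](1) P2=[5,0,5,1,6,3](0)
Move 4: P2 pit3 -> P1=[3,2,5,0,3,3](1) P2=[5,0,5,0,7,3](0)
Move 5: P1 pit2 -> P1=[3,2,0,1,4,4](2) P2=[6,0,5,0,7,3](0)

Answer: 3 2 0 1 4 4 2 6 0 5 0 7 3 0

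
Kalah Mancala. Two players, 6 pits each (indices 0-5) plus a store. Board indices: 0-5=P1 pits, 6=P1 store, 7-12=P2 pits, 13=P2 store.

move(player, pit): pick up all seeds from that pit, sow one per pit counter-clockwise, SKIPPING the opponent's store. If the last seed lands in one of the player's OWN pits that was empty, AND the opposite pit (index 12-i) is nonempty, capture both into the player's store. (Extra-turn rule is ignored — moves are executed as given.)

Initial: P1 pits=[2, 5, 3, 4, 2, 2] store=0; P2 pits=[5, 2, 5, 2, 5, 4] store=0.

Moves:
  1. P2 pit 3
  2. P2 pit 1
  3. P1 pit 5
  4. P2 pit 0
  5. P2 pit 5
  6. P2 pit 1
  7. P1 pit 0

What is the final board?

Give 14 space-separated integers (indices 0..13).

Answer: 0 7 2 6 3 0 1 0 0 8 1 7 0 6

Derivation:
Move 1: P2 pit3 -> P1=[2,5,3,4,2,2](0) P2=[5,2,5,0,6,5](0)
Move 2: P2 pit1 -> P1=[2,5,0,4,2,2](0) P2=[5,0,6,0,6,5](4)
Move 3: P1 pit5 -> P1=[2,5,0,4,2,0](1) P2=[6,0,6,0,6,5](4)
Move 4: P2 pit0 -> P1=[2,5,0,4,2,0](1) P2=[0,1,7,1,7,6](5)
Move 5: P2 pit5 -> P1=[3,6,1,5,3,0](1) P2=[0,1,7,1,7,0](6)
Move 6: P2 pit1 -> P1=[3,6,1,5,3,0](1) P2=[0,0,8,1,7,0](6)
Move 7: P1 pit0 -> P1=[0,7,2,6,3,0](1) P2=[0,0,8,1,7,0](6)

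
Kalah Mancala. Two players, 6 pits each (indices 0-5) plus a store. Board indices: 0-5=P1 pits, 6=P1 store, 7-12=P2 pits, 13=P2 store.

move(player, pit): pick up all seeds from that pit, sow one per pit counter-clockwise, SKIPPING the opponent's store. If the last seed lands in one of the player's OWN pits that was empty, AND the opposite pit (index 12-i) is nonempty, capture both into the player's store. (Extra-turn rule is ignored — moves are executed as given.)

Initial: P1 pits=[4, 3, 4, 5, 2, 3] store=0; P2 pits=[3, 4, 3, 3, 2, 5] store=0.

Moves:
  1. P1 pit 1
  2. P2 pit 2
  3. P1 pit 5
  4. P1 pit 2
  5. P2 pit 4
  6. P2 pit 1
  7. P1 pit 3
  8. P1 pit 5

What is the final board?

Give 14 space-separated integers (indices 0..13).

Move 1: P1 pit1 -> P1=[4,0,5,6,3,3](0) P2=[3,4,3,3,2,5](0)
Move 2: P2 pit2 -> P1=[4,0,5,6,3,3](0) P2=[3,4,0,4,3,6](0)
Move 3: P1 pit5 -> P1=[4,0,5,6,3,0](1) P2=[4,5,0,4,3,6](0)
Move 4: P1 pit2 -> P1=[4,0,0,7,4,1](2) P2=[5,5,0,4,3,6](0)
Move 5: P2 pit4 -> P1=[5,0,0,7,4,1](2) P2=[5,5,0,4,0,7](1)
Move 6: P2 pit1 -> P1=[5,0,0,7,4,1](2) P2=[5,0,1,5,1,8](2)
Move 7: P1 pit3 -> P1=[5,0,0,0,5,2](3) P2=[6,1,2,6,1,8](2)
Move 8: P1 pit5 -> P1=[5,0,0,0,5,0](4) P2=[7,1,2,6,1,8](2)

Answer: 5 0 0 0 5 0 4 7 1 2 6 1 8 2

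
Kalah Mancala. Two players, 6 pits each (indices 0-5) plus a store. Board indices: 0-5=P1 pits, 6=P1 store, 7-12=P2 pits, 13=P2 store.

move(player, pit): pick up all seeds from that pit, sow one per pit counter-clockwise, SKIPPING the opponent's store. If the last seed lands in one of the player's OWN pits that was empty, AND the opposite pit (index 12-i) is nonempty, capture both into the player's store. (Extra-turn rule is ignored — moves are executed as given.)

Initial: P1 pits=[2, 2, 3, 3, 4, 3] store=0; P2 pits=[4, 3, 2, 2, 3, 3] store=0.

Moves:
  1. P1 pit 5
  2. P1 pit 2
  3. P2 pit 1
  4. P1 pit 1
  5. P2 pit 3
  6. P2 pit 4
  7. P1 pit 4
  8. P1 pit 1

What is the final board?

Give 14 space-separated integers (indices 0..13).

Move 1: P1 pit5 -> P1=[2,2,3,3,4,0](1) P2=[5,4,2,2,3,3](0)
Move 2: P1 pit2 -> P1=[2,2,0,4,5,0](7) P2=[0,4,2,2,3,3](0)
Move 3: P2 pit1 -> P1=[2,2,0,4,5,0](7) P2=[0,0,3,3,4,4](0)
Move 4: P1 pit1 -> P1=[2,0,1,5,5,0](7) P2=[0,0,3,3,4,4](0)
Move 5: P2 pit3 -> P1=[2,0,1,5,5,0](7) P2=[0,0,3,0,5,5](1)
Move 6: P2 pit4 -> P1=[3,1,2,5,5,0](7) P2=[0,0,3,0,0,6](2)
Move 7: P1 pit4 -> P1=[3,1,2,5,0,1](8) P2=[1,1,4,0,0,6](2)
Move 8: P1 pit1 -> P1=[3,0,3,5,0,1](8) P2=[1,1,4,0,0,6](2)

Answer: 3 0 3 5 0 1 8 1 1 4 0 0 6 2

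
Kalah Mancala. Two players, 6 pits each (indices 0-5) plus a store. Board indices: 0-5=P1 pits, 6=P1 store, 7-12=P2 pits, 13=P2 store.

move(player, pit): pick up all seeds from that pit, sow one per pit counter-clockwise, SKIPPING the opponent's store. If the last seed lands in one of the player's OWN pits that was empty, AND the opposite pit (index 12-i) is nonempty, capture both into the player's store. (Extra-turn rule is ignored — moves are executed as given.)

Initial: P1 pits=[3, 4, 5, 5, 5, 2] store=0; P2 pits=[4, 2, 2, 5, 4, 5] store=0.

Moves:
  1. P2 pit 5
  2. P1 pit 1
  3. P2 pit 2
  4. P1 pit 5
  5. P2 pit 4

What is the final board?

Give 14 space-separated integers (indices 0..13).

Move 1: P2 pit5 -> P1=[4,5,6,6,5,2](0) P2=[4,2,2,5,4,0](1)
Move 2: P1 pit1 -> P1=[4,0,7,7,6,3](1) P2=[4,2,2,5,4,0](1)
Move 3: P2 pit2 -> P1=[4,0,7,7,6,3](1) P2=[4,2,0,6,5,0](1)
Move 4: P1 pit5 -> P1=[4,0,7,7,6,0](2) P2=[5,3,0,6,5,0](1)
Move 5: P2 pit4 -> P1=[5,1,8,7,6,0](2) P2=[5,3,0,6,0,1](2)

Answer: 5 1 8 7 6 0 2 5 3 0 6 0 1 2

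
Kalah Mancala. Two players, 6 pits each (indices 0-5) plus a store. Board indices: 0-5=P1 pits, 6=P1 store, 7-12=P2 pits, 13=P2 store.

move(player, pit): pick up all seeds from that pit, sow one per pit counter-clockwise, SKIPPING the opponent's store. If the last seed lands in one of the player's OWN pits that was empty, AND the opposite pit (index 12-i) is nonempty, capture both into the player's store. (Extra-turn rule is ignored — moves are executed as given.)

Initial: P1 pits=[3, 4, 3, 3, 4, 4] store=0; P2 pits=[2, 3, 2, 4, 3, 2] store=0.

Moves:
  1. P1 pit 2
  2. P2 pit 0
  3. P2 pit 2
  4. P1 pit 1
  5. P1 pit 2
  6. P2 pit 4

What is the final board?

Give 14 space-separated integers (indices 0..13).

Move 1: P1 pit2 -> P1=[3,4,0,4,5,5](0) P2=[2,3,2,4,3,2](0)
Move 2: P2 pit0 -> P1=[3,4,0,4,5,5](0) P2=[0,4,3,4,3,2](0)
Move 3: P2 pit2 -> P1=[3,4,0,4,5,5](0) P2=[0,4,0,5,4,3](0)
Move 4: P1 pit1 -> P1=[3,0,1,5,6,6](0) P2=[0,4,0,5,4,3](0)
Move 5: P1 pit2 -> P1=[3,0,0,6,6,6](0) P2=[0,4,0,5,4,3](0)
Move 6: P2 pit4 -> P1=[4,1,0,6,6,6](0) P2=[0,4,0,5,0,4](1)

Answer: 4 1 0 6 6 6 0 0 4 0 5 0 4 1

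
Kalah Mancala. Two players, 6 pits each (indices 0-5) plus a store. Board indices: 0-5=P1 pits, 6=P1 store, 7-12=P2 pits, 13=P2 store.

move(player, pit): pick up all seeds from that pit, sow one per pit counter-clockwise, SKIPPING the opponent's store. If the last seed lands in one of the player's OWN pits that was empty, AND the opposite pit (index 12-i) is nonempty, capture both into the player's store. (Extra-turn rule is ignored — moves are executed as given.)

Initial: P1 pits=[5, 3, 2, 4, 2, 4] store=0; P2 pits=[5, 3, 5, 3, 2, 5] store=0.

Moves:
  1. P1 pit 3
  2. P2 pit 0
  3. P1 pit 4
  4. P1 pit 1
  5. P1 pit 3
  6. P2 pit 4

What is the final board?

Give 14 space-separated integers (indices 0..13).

Move 1: P1 pit3 -> P1=[5,3,2,0,3,5](1) P2=[6,3,5,3,2,5](0)
Move 2: P2 pit0 -> P1=[5,3,2,0,3,5](1) P2=[0,4,6,4,3,6](1)
Move 3: P1 pit4 -> P1=[5,3,2,0,0,6](2) P2=[1,4,6,4,3,6](1)
Move 4: P1 pit1 -> P1=[5,0,3,1,0,6](7) P2=[1,0,6,4,3,6](1)
Move 5: P1 pit3 -> P1=[5,0,3,0,1,6](7) P2=[1,0,6,4,3,6](1)
Move 6: P2 pit4 -> P1=[6,0,3,0,1,6](7) P2=[1,0,6,4,0,7](2)

Answer: 6 0 3 0 1 6 7 1 0 6 4 0 7 2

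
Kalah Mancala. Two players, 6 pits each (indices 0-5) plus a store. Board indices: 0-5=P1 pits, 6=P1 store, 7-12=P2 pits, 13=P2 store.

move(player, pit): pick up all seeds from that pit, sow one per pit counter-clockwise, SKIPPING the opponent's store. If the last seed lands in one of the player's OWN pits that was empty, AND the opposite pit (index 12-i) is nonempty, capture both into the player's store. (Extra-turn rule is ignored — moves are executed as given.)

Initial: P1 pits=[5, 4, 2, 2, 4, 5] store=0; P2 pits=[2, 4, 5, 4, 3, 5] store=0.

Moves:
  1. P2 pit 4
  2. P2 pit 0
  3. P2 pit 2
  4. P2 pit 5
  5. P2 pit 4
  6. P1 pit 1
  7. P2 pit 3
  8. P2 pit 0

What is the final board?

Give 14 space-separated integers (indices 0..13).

Answer: 1 1 4 4 6 7 1 0 6 0 0 1 1 13

Derivation:
Move 1: P2 pit4 -> P1=[6,4,2,2,4,5](0) P2=[2,4,5,4,0,6](1)
Move 2: P2 pit0 -> P1=[6,4,2,2,4,5](0) P2=[0,5,6,4,0,6](1)
Move 3: P2 pit2 -> P1=[7,5,2,2,4,5](0) P2=[0,5,0,5,1,7](2)
Move 4: P2 pit5 -> P1=[8,6,3,3,5,6](0) P2=[0,5,0,5,1,0](3)
Move 5: P2 pit4 -> P1=[0,6,3,3,5,6](0) P2=[0,5,0,5,0,0](12)
Move 6: P1 pit1 -> P1=[0,0,4,4,6,7](1) P2=[1,5,0,5,0,0](12)
Move 7: P2 pit3 -> P1=[1,1,4,4,6,7](1) P2=[1,5,0,0,1,1](13)
Move 8: P2 pit0 -> P1=[1,1,4,4,6,7](1) P2=[0,6,0,0,1,1](13)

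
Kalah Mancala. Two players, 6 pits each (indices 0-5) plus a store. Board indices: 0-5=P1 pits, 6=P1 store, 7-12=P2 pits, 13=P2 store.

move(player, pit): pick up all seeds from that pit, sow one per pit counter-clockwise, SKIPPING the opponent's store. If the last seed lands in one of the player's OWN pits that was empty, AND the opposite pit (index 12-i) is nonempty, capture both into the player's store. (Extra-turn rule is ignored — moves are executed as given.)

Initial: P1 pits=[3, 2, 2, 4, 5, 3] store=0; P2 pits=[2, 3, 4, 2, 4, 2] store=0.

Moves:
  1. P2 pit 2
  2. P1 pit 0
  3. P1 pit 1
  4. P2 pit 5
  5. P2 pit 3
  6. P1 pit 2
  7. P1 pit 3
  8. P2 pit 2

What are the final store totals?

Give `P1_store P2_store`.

Answer: 2 3

Derivation:
Move 1: P2 pit2 -> P1=[3,2,2,4,5,3](0) P2=[2,3,0,3,5,3](1)
Move 2: P1 pit0 -> P1=[0,3,3,5,5,3](0) P2=[2,3,0,3,5,3](1)
Move 3: P1 pit1 -> P1=[0,0,4,6,6,3](0) P2=[2,3,0,3,5,3](1)
Move 4: P2 pit5 -> P1=[1,1,4,6,6,3](0) P2=[2,3,0,3,5,0](2)
Move 5: P2 pit3 -> P1=[1,1,4,6,6,3](0) P2=[2,3,0,0,6,1](3)
Move 6: P1 pit2 -> P1=[1,1,0,7,7,4](1) P2=[2,3,0,0,6,1](3)
Move 7: P1 pit3 -> P1=[1,1,0,0,8,5](2) P2=[3,4,1,1,6,1](3)
Move 8: P2 pit2 -> P1=[1,1,0,0,8,5](2) P2=[3,4,0,2,6,1](3)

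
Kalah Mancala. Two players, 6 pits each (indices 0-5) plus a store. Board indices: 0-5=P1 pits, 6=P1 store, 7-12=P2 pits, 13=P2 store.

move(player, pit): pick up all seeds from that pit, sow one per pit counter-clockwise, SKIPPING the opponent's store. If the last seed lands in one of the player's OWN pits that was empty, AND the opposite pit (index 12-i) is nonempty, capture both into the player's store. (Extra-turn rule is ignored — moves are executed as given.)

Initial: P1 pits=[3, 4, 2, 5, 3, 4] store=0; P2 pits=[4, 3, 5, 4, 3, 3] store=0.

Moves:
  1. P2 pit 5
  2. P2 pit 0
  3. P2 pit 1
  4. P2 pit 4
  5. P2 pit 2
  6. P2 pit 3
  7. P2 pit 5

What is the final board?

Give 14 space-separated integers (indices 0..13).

Answer: 4 9 5 6 3 4 0 0 0 0 0 2 0 10

Derivation:
Move 1: P2 pit5 -> P1=[4,5,2,5,3,4](0) P2=[4,3,5,4,3,0](1)
Move 2: P2 pit0 -> P1=[4,5,2,5,3,4](0) P2=[0,4,6,5,4,0](1)
Move 3: P2 pit1 -> P1=[0,5,2,5,3,4](0) P2=[0,0,7,6,5,0](6)
Move 4: P2 pit4 -> P1=[1,6,3,5,3,4](0) P2=[0,0,7,6,0,1](7)
Move 5: P2 pit2 -> P1=[2,7,4,5,3,4](0) P2=[0,0,0,7,1,2](8)
Move 6: P2 pit3 -> P1=[3,8,5,6,3,4](0) P2=[0,0,0,0,2,3](9)
Move 7: P2 pit5 -> P1=[4,9,5,6,3,4](0) P2=[0,0,0,0,2,0](10)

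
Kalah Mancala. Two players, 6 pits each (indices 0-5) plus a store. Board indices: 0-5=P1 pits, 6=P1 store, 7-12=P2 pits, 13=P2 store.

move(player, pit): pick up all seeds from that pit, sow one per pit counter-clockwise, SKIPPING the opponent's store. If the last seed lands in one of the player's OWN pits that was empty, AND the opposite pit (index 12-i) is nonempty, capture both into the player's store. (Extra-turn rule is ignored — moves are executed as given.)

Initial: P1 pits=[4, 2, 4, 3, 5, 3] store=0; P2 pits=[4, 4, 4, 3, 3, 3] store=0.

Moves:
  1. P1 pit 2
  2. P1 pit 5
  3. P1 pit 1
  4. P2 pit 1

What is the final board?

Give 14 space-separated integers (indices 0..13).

Answer: 4 0 1 5 6 0 2 5 0 6 4 4 4 1

Derivation:
Move 1: P1 pit2 -> P1=[4,2,0,4,6,4](1) P2=[4,4,4,3,3,3](0)
Move 2: P1 pit5 -> P1=[4,2,0,4,6,0](2) P2=[5,5,5,3,3,3](0)
Move 3: P1 pit1 -> P1=[4,0,1,5,6,0](2) P2=[5,5,5,3,3,3](0)
Move 4: P2 pit1 -> P1=[4,0,1,5,6,0](2) P2=[5,0,6,4,4,4](1)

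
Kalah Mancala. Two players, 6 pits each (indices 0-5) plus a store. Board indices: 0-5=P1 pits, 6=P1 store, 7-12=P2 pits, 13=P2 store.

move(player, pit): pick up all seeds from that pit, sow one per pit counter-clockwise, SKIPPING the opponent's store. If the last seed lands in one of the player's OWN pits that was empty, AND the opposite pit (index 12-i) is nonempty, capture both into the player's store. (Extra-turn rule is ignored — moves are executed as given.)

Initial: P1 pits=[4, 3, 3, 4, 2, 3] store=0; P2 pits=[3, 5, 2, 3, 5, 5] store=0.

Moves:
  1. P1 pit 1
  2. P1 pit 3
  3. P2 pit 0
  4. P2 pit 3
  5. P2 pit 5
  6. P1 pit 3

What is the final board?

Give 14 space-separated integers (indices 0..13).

Move 1: P1 pit1 -> P1=[4,0,4,5,3,3](0) P2=[3,5,2,3,5,5](0)
Move 2: P1 pit3 -> P1=[4,0,4,0,4,4](1) P2=[4,6,2,3,5,5](0)
Move 3: P2 pit0 -> P1=[4,0,4,0,4,4](1) P2=[0,7,3,4,6,5](0)
Move 4: P2 pit3 -> P1=[5,0,4,0,4,4](1) P2=[0,7,3,0,7,6](1)
Move 5: P2 pit5 -> P1=[6,1,5,1,5,4](1) P2=[0,7,3,0,7,0](2)
Move 6: P1 pit3 -> P1=[6,1,5,0,6,4](1) P2=[0,7,3,0,7,0](2)

Answer: 6 1 5 0 6 4 1 0 7 3 0 7 0 2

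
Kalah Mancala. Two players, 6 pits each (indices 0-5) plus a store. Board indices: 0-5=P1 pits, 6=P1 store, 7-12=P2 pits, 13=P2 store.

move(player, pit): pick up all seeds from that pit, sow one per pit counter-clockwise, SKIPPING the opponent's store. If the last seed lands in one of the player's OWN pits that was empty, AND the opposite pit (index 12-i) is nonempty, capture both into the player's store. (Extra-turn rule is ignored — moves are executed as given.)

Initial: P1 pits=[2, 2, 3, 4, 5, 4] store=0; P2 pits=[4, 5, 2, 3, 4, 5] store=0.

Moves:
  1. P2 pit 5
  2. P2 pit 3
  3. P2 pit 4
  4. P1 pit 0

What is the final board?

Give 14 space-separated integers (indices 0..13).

Move 1: P2 pit5 -> P1=[3,3,4,5,5,4](0) P2=[4,5,2,3,4,0](1)
Move 2: P2 pit3 -> P1=[3,3,4,5,5,4](0) P2=[4,5,2,0,5,1](2)
Move 3: P2 pit4 -> P1=[4,4,5,5,5,4](0) P2=[4,5,2,0,0,2](3)
Move 4: P1 pit0 -> P1=[0,5,6,6,6,4](0) P2=[4,5,2,0,0,2](3)

Answer: 0 5 6 6 6 4 0 4 5 2 0 0 2 3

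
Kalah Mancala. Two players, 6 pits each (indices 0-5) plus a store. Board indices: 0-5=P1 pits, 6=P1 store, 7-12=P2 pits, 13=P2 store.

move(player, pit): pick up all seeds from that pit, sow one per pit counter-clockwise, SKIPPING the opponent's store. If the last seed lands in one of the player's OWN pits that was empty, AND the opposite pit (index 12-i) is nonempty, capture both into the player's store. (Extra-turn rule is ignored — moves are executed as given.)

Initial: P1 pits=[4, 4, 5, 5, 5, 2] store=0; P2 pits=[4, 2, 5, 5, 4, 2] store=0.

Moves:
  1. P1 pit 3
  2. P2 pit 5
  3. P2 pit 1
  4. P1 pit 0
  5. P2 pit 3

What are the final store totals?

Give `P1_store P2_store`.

Answer: 1 2

Derivation:
Move 1: P1 pit3 -> P1=[4,4,5,0,6,3](1) P2=[5,3,5,5,4,2](0)
Move 2: P2 pit5 -> P1=[5,4,5,0,6,3](1) P2=[5,3,5,5,4,0](1)
Move 3: P2 pit1 -> P1=[5,4,5,0,6,3](1) P2=[5,0,6,6,5,0](1)
Move 4: P1 pit0 -> P1=[0,5,6,1,7,4](1) P2=[5,0,6,6,5,0](1)
Move 5: P2 pit3 -> P1=[1,6,7,1,7,4](1) P2=[5,0,6,0,6,1](2)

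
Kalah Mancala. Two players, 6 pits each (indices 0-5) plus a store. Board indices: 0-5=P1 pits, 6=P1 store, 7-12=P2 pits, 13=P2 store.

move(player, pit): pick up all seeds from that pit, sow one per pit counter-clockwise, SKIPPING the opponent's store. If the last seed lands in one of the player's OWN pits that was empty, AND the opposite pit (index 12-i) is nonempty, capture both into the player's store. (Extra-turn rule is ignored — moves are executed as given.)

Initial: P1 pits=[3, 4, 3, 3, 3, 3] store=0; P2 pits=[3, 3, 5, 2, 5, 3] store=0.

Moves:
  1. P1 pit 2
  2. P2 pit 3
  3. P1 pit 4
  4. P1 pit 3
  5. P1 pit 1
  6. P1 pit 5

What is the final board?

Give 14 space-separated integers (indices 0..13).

Move 1: P1 pit2 -> P1=[3,4,0,4,4,4](0) P2=[3,3,5,2,5,3](0)
Move 2: P2 pit3 -> P1=[3,4,0,4,4,4](0) P2=[3,3,5,0,6,4](0)
Move 3: P1 pit4 -> P1=[3,4,0,4,0,5](1) P2=[4,4,5,0,6,4](0)
Move 4: P1 pit3 -> P1=[3,4,0,0,1,6](2) P2=[5,4,5,0,6,4](0)
Move 5: P1 pit1 -> P1=[3,0,1,1,2,7](2) P2=[5,4,5,0,6,4](0)
Move 6: P1 pit5 -> P1=[3,0,1,1,2,0](3) P2=[6,5,6,1,7,5](0)

Answer: 3 0 1 1 2 0 3 6 5 6 1 7 5 0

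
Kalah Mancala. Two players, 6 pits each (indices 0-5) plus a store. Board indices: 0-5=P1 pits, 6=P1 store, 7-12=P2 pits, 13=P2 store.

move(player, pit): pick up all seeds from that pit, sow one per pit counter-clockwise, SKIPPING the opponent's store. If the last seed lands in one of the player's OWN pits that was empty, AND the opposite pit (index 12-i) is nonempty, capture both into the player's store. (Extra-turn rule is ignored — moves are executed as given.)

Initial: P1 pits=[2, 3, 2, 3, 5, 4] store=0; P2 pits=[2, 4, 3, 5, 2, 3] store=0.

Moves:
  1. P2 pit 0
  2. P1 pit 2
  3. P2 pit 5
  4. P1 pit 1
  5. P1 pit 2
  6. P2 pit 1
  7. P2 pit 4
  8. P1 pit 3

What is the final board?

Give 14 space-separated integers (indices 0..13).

Answer: 4 0 0 0 8 6 1 1 1 6 6 0 2 3

Derivation:
Move 1: P2 pit0 -> P1=[2,3,2,3,5,4](0) P2=[0,5,4,5,2,3](0)
Move 2: P1 pit2 -> P1=[2,3,0,4,6,4](0) P2=[0,5,4,5,2,3](0)
Move 3: P2 pit5 -> P1=[3,4,0,4,6,4](0) P2=[0,5,4,5,2,0](1)
Move 4: P1 pit1 -> P1=[3,0,1,5,7,5](0) P2=[0,5,4,5,2,0](1)
Move 5: P1 pit2 -> P1=[3,0,0,6,7,5](0) P2=[0,5,4,5,2,0](1)
Move 6: P2 pit1 -> P1=[3,0,0,6,7,5](0) P2=[0,0,5,6,3,1](2)
Move 7: P2 pit4 -> P1=[4,0,0,6,7,5](0) P2=[0,0,5,6,0,2](3)
Move 8: P1 pit3 -> P1=[4,0,0,0,8,6](1) P2=[1,1,6,6,0,2](3)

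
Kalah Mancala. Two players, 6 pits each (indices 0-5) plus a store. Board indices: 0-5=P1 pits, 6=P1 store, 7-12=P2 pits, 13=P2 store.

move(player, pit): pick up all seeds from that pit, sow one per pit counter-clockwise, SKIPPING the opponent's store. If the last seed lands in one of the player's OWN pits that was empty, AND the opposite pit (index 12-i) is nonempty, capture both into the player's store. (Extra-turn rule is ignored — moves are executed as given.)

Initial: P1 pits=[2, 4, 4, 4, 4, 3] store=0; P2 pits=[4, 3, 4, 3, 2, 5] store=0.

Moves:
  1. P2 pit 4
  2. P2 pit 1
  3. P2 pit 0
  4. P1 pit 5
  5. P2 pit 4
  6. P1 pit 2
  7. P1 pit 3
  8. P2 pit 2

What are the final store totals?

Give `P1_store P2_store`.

Answer: 3 7

Derivation:
Move 1: P2 pit4 -> P1=[2,4,4,4,4,3](0) P2=[4,3,4,3,0,6](1)
Move 2: P2 pit1 -> P1=[2,0,4,4,4,3](0) P2=[4,0,5,4,0,6](6)
Move 3: P2 pit0 -> P1=[2,0,4,4,4,3](0) P2=[0,1,6,5,1,6](6)
Move 4: P1 pit5 -> P1=[2,0,4,4,4,0](1) P2=[1,2,6,5,1,6](6)
Move 5: P2 pit4 -> P1=[2,0,4,4,4,0](1) P2=[1,2,6,5,0,7](6)
Move 6: P1 pit2 -> P1=[2,0,0,5,5,1](2) P2=[1,2,6,5,0,7](6)
Move 7: P1 pit3 -> P1=[2,0,0,0,6,2](3) P2=[2,3,6,5,0,7](6)
Move 8: P2 pit2 -> P1=[3,1,0,0,6,2](3) P2=[2,3,0,6,1,8](7)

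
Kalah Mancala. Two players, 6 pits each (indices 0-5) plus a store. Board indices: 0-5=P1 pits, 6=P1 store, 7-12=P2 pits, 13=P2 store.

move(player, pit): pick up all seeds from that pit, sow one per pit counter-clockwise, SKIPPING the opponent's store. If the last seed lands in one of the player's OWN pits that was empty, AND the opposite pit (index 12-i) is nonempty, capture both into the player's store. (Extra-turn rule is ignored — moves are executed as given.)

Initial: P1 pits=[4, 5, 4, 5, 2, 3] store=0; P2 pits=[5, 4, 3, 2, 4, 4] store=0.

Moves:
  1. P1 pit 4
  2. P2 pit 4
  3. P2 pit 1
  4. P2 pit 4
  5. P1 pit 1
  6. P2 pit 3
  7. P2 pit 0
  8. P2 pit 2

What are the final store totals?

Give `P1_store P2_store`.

Move 1: P1 pit4 -> P1=[4,5,4,5,0,4](1) P2=[5,4,3,2,4,4](0)
Move 2: P2 pit4 -> P1=[5,6,4,5,0,4](1) P2=[5,4,3,2,0,5](1)
Move 3: P2 pit1 -> P1=[5,6,4,5,0,4](1) P2=[5,0,4,3,1,6](1)
Move 4: P2 pit4 -> P1=[5,6,4,5,0,4](1) P2=[5,0,4,3,0,7](1)
Move 5: P1 pit1 -> P1=[5,0,5,6,1,5](2) P2=[6,0,4,3,0,7](1)
Move 6: P2 pit3 -> P1=[5,0,5,6,1,5](2) P2=[6,0,4,0,1,8](2)
Move 7: P2 pit0 -> P1=[5,0,5,6,1,5](2) P2=[0,1,5,1,2,9](3)
Move 8: P2 pit2 -> P1=[6,0,5,6,1,5](2) P2=[0,1,0,2,3,10](4)

Answer: 2 4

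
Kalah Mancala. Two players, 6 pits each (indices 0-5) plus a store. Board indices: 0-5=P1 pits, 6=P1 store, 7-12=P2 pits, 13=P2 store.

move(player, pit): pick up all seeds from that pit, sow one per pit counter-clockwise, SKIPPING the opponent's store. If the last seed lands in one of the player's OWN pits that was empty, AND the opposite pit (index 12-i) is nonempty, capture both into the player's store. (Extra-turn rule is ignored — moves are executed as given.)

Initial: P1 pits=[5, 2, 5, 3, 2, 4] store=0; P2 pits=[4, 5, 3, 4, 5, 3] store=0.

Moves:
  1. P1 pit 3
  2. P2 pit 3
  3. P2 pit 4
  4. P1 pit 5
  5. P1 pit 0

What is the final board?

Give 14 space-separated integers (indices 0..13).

Answer: 0 4 7 2 4 1 3 6 6 4 1 0 5 2

Derivation:
Move 1: P1 pit3 -> P1=[5,2,5,0,3,5](1) P2=[4,5,3,4,5,3](0)
Move 2: P2 pit3 -> P1=[6,2,5,0,3,5](1) P2=[4,5,3,0,6,4](1)
Move 3: P2 pit4 -> P1=[7,3,6,1,3,5](1) P2=[4,5,3,0,0,5](2)
Move 4: P1 pit5 -> P1=[7,3,6,1,3,0](2) P2=[5,6,4,1,0,5](2)
Move 5: P1 pit0 -> P1=[0,4,7,2,4,1](3) P2=[6,6,4,1,0,5](2)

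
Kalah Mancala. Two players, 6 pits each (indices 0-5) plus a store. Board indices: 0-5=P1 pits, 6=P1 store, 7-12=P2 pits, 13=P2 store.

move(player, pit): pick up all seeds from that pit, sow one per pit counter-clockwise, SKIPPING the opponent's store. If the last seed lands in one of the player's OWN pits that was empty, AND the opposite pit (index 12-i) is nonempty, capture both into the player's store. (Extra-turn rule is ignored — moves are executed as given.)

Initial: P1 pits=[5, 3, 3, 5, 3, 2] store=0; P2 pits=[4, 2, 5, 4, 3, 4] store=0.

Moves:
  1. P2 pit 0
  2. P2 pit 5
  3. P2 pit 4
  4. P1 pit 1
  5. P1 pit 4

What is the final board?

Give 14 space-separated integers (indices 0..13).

Answer: 7 0 5 6 0 4 2 1 4 6 5 0 1 2

Derivation:
Move 1: P2 pit0 -> P1=[5,3,3,5,3,2](0) P2=[0,3,6,5,4,4](0)
Move 2: P2 pit5 -> P1=[6,4,4,5,3,2](0) P2=[0,3,6,5,4,0](1)
Move 3: P2 pit4 -> P1=[7,5,4,5,3,2](0) P2=[0,3,6,5,0,1](2)
Move 4: P1 pit1 -> P1=[7,0,5,6,4,3](1) P2=[0,3,6,5,0,1](2)
Move 5: P1 pit4 -> P1=[7,0,5,6,0,4](2) P2=[1,4,6,5,0,1](2)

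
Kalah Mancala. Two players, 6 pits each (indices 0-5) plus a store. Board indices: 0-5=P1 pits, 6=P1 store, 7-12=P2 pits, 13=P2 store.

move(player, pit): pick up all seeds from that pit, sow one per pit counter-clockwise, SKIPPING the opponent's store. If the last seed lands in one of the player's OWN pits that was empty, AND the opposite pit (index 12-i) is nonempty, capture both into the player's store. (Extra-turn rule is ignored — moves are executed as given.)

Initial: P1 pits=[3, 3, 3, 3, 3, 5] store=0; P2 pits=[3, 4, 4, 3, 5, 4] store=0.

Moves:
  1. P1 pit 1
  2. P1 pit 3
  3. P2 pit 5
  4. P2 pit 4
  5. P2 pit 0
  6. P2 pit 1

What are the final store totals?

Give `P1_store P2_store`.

Answer: 1 6

Derivation:
Move 1: P1 pit1 -> P1=[3,0,4,4,4,5](0) P2=[3,4,4,3,5,4](0)
Move 2: P1 pit3 -> P1=[3,0,4,0,5,6](1) P2=[4,4,4,3,5,4](0)
Move 3: P2 pit5 -> P1=[4,1,5,0,5,6](1) P2=[4,4,4,3,5,0](1)
Move 4: P2 pit4 -> P1=[5,2,6,0,5,6](1) P2=[4,4,4,3,0,1](2)
Move 5: P2 pit0 -> P1=[5,0,6,0,5,6](1) P2=[0,5,5,4,0,1](5)
Move 6: P2 pit1 -> P1=[5,0,6,0,5,6](1) P2=[0,0,6,5,1,2](6)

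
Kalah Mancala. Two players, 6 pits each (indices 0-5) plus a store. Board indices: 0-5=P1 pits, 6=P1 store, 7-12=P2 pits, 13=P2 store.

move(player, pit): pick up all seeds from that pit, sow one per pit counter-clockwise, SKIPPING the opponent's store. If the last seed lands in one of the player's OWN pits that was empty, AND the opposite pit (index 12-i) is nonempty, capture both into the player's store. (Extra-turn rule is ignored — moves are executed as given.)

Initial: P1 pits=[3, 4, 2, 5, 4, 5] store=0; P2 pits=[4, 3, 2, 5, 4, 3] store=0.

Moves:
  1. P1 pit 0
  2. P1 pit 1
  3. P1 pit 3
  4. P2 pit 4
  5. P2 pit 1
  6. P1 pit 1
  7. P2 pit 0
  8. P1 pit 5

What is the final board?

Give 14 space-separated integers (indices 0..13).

Answer: 1 0 5 0 6 0 3 1 2 6 9 3 7 1

Derivation:
Move 1: P1 pit0 -> P1=[0,5,3,6,4,5](0) P2=[4,3,2,5,4,3](0)
Move 2: P1 pit1 -> P1=[0,0,4,7,5,6](1) P2=[4,3,2,5,4,3](0)
Move 3: P1 pit3 -> P1=[0,0,4,0,6,7](2) P2=[5,4,3,6,4,3](0)
Move 4: P2 pit4 -> P1=[1,1,4,0,6,7](2) P2=[5,4,3,6,0,4](1)
Move 5: P2 pit1 -> P1=[1,1,4,0,6,7](2) P2=[5,0,4,7,1,5](1)
Move 6: P1 pit1 -> P1=[1,0,5,0,6,7](2) P2=[5,0,4,7,1,5](1)
Move 7: P2 pit0 -> P1=[1,0,5,0,6,7](2) P2=[0,1,5,8,2,6](1)
Move 8: P1 pit5 -> P1=[1,0,5,0,6,0](3) P2=[1,2,6,9,3,7](1)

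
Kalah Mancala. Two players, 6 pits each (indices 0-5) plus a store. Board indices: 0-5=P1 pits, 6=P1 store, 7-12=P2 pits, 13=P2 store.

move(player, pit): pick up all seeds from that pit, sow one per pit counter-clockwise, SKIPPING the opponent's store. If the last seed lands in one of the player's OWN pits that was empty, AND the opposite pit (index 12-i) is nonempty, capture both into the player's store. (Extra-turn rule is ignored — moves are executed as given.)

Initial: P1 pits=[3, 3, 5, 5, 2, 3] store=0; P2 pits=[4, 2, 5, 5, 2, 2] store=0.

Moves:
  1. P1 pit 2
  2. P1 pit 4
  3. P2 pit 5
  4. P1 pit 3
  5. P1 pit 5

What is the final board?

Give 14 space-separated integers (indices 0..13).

Move 1: P1 pit2 -> P1=[3,3,0,6,3,4](1) P2=[5,2,5,5,2,2](0)
Move 2: P1 pit4 -> P1=[3,3,0,6,0,5](2) P2=[6,2,5,5,2,2](0)
Move 3: P2 pit5 -> P1=[4,3,0,6,0,5](2) P2=[6,2,5,5,2,0](1)
Move 4: P1 pit3 -> P1=[4,3,0,0,1,6](3) P2=[7,3,6,5,2,0](1)
Move 5: P1 pit5 -> P1=[4,3,0,0,1,0](4) P2=[8,4,7,6,3,0](1)

Answer: 4 3 0 0 1 0 4 8 4 7 6 3 0 1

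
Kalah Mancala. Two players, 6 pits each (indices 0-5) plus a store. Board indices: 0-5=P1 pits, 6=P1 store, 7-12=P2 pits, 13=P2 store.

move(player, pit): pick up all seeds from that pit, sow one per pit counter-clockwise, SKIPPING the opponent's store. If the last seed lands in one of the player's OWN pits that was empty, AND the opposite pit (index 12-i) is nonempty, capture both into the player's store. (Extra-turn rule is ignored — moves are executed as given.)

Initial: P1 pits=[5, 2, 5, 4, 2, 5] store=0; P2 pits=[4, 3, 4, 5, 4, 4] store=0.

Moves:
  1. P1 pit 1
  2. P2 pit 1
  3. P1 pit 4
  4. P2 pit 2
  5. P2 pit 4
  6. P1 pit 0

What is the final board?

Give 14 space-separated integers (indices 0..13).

Answer: 0 2 8 7 1 7 2 5 0 0 7 0 6 2

Derivation:
Move 1: P1 pit1 -> P1=[5,0,6,5,2,5](0) P2=[4,3,4,5,4,4](0)
Move 2: P2 pit1 -> P1=[5,0,6,5,2,5](0) P2=[4,0,5,6,5,4](0)
Move 3: P1 pit4 -> P1=[5,0,6,5,0,6](1) P2=[4,0,5,6,5,4](0)
Move 4: P2 pit2 -> P1=[6,0,6,5,0,6](1) P2=[4,0,0,7,6,5](1)
Move 5: P2 pit4 -> P1=[7,1,7,6,0,6](1) P2=[4,0,0,7,0,6](2)
Move 6: P1 pit0 -> P1=[0,2,8,7,1,7](2) P2=[5,0,0,7,0,6](2)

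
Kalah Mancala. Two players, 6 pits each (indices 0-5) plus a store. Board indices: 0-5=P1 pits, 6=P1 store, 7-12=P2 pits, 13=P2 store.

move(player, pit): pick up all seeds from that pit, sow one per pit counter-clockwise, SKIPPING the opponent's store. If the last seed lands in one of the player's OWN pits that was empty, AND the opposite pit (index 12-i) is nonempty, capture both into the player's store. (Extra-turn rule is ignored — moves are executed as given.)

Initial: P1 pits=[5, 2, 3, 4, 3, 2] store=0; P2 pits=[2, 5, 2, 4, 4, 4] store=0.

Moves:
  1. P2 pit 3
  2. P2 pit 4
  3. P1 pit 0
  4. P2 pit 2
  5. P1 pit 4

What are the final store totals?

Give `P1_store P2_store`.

Move 1: P2 pit3 -> P1=[6,2,3,4,3,2](0) P2=[2,5,2,0,5,5](1)
Move 2: P2 pit4 -> P1=[7,3,4,4,3,2](0) P2=[2,5,2,0,0,6](2)
Move 3: P1 pit0 -> P1=[0,4,5,5,4,3](1) P2=[3,5,2,0,0,6](2)
Move 4: P2 pit2 -> P1=[0,0,5,5,4,3](1) P2=[3,5,0,1,0,6](7)
Move 5: P1 pit4 -> P1=[0,0,5,5,0,4](2) P2=[4,6,0,1,0,6](7)

Answer: 2 7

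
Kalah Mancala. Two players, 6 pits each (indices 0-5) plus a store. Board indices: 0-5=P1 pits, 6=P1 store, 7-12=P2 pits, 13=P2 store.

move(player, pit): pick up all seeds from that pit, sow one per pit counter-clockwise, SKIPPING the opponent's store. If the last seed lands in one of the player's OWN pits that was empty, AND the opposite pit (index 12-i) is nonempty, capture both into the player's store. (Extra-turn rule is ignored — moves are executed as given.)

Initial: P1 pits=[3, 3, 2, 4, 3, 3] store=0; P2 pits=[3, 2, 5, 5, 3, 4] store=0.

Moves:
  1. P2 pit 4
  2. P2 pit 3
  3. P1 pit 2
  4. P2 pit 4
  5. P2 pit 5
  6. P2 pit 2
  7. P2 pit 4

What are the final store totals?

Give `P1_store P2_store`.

Answer: 0 4

Derivation:
Move 1: P2 pit4 -> P1=[4,3,2,4,3,3](0) P2=[3,2,5,5,0,5](1)
Move 2: P2 pit3 -> P1=[5,4,2,4,3,3](0) P2=[3,2,5,0,1,6](2)
Move 3: P1 pit2 -> P1=[5,4,0,5,4,3](0) P2=[3,2,5,0,1,6](2)
Move 4: P2 pit4 -> P1=[5,4,0,5,4,3](0) P2=[3,2,5,0,0,7](2)
Move 5: P2 pit5 -> P1=[6,5,1,6,5,4](0) P2=[3,2,5,0,0,0](3)
Move 6: P2 pit2 -> P1=[7,5,1,6,5,4](0) P2=[3,2,0,1,1,1](4)
Move 7: P2 pit4 -> P1=[7,5,1,6,5,4](0) P2=[3,2,0,1,0,2](4)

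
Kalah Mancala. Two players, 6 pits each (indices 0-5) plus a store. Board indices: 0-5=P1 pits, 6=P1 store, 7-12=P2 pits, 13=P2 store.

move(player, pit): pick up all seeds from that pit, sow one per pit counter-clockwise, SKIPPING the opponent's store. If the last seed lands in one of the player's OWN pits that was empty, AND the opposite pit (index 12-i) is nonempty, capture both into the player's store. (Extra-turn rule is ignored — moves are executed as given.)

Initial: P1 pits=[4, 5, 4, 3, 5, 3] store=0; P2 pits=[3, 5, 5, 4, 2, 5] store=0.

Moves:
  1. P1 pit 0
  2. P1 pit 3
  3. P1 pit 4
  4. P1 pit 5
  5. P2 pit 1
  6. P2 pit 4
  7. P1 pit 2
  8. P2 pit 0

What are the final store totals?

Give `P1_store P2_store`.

Move 1: P1 pit0 -> P1=[0,6,5,4,6,3](0) P2=[3,5,5,4,2,5](0)
Move 2: P1 pit3 -> P1=[0,6,5,0,7,4](1) P2=[4,5,5,4,2,5](0)
Move 3: P1 pit4 -> P1=[0,6,5,0,0,5](2) P2=[5,6,6,5,3,5](0)
Move 4: P1 pit5 -> P1=[0,6,5,0,0,0](3) P2=[6,7,7,6,3,5](0)
Move 5: P2 pit1 -> P1=[1,7,5,0,0,0](3) P2=[6,0,8,7,4,6](1)
Move 6: P2 pit4 -> P1=[2,8,5,0,0,0](3) P2=[6,0,8,7,0,7](2)
Move 7: P1 pit2 -> P1=[2,8,0,1,1,1](4) P2=[7,0,8,7,0,7](2)
Move 8: P2 pit0 -> P1=[3,8,0,1,1,1](4) P2=[0,1,9,8,1,8](3)

Answer: 4 3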